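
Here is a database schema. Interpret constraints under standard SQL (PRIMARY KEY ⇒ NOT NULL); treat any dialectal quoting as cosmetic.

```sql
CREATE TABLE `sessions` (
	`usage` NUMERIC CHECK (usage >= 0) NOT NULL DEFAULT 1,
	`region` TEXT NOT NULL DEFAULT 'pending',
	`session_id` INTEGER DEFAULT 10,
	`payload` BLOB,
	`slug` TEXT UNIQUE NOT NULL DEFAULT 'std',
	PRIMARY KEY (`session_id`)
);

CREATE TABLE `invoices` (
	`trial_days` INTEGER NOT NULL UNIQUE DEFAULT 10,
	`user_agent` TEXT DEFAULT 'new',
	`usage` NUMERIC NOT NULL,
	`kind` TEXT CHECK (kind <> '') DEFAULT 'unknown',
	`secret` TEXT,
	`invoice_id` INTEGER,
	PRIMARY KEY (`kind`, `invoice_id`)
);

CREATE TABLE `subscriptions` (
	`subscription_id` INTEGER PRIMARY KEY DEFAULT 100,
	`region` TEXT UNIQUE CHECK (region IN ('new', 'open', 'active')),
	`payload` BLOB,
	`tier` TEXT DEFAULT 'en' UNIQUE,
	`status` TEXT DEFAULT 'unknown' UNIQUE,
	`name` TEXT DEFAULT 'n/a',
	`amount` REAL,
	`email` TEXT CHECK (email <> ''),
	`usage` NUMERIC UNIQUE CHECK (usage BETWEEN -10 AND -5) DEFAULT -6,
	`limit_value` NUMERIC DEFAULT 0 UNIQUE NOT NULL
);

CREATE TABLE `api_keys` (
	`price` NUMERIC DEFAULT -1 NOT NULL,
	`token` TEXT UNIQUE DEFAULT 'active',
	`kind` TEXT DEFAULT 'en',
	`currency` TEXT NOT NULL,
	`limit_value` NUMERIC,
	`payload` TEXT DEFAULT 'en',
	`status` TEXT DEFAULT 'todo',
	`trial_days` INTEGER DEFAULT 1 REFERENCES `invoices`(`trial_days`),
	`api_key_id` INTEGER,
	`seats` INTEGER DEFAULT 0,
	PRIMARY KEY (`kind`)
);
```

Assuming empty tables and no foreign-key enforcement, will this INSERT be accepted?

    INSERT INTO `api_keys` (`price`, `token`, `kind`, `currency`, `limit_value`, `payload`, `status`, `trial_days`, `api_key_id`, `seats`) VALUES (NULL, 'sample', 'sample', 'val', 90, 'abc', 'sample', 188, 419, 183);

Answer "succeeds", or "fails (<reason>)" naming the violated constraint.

price is explicitly set to NULL, but price is declared NOT NULL.

fails (NOT NULL on price)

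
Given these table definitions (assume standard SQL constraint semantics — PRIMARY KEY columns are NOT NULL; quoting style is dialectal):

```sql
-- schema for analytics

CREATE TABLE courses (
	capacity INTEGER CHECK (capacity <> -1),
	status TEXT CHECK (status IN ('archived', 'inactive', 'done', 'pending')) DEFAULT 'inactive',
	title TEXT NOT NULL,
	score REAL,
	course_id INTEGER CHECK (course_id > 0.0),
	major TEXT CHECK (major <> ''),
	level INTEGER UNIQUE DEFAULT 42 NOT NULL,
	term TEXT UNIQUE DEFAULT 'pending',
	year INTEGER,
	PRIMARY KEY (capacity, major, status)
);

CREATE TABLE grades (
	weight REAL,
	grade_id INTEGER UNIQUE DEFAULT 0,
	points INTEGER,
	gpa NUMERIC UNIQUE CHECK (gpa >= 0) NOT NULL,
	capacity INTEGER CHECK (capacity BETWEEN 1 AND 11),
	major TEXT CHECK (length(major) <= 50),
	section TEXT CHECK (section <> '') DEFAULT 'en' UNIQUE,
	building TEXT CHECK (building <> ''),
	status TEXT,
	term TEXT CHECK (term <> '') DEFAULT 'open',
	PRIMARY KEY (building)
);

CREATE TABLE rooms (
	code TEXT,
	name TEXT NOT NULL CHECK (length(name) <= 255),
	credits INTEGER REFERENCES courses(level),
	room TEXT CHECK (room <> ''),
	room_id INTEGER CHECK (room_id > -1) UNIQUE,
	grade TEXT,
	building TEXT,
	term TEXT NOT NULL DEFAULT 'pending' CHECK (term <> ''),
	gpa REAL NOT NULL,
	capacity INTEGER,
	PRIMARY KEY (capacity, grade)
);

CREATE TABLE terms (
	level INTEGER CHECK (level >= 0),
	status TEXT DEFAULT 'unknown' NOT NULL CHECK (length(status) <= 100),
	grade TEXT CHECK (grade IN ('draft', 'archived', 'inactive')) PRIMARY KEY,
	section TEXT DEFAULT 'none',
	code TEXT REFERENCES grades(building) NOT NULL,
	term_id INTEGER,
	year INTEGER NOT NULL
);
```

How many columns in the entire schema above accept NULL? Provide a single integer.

20

courses: 4 nullable (score, course_id, term, year — PK (capacity, major, status) and explicit NOT NULL columns excluded).
grades: 8 nullable (weight, grade_id, points, capacity, major, section, status, term — PK (building) and explicit NOT NULL columns excluded).
rooms: 5 nullable (code, credits, room, room_id, building — PK (capacity, grade) and explicit NOT NULL columns excluded).
terms: 3 nullable (level, section, term_id — PK (grade) and explicit NOT NULL columns excluded).
Total: 4 + 8 + 5 + 3 = 20.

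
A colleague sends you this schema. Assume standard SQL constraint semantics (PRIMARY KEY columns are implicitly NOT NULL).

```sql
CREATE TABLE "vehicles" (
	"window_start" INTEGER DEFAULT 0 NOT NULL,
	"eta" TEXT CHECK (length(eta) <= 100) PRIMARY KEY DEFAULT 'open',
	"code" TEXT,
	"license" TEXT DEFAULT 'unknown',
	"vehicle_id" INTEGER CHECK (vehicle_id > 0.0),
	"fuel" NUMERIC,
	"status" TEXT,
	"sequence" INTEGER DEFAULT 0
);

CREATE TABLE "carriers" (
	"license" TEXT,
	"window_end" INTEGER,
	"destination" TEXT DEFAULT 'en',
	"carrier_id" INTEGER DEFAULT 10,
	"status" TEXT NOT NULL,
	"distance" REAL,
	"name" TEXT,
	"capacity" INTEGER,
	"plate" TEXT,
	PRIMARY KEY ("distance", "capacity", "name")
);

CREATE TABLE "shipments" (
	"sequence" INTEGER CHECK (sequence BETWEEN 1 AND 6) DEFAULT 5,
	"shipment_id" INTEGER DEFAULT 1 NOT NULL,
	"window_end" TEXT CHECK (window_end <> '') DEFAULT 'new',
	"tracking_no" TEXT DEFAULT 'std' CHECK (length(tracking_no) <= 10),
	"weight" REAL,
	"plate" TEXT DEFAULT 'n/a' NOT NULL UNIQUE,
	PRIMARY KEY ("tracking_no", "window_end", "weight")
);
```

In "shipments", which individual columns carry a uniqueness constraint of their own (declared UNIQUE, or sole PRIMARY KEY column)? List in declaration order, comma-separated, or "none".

- sequence: no UNIQUE or single-column PK constraint.
- shipment_id: no UNIQUE or single-column PK constraint.
- window_end: part of a composite PRIMARY KEY — only the tuple is unique, not this column on its own.
- tracking_no: part of a composite PRIMARY KEY — only the tuple is unique, not this column on its own.
- weight: part of a composite PRIMARY KEY — only the tuple is unique, not this column on its own.
- plate: declared UNIQUE → unique.

plate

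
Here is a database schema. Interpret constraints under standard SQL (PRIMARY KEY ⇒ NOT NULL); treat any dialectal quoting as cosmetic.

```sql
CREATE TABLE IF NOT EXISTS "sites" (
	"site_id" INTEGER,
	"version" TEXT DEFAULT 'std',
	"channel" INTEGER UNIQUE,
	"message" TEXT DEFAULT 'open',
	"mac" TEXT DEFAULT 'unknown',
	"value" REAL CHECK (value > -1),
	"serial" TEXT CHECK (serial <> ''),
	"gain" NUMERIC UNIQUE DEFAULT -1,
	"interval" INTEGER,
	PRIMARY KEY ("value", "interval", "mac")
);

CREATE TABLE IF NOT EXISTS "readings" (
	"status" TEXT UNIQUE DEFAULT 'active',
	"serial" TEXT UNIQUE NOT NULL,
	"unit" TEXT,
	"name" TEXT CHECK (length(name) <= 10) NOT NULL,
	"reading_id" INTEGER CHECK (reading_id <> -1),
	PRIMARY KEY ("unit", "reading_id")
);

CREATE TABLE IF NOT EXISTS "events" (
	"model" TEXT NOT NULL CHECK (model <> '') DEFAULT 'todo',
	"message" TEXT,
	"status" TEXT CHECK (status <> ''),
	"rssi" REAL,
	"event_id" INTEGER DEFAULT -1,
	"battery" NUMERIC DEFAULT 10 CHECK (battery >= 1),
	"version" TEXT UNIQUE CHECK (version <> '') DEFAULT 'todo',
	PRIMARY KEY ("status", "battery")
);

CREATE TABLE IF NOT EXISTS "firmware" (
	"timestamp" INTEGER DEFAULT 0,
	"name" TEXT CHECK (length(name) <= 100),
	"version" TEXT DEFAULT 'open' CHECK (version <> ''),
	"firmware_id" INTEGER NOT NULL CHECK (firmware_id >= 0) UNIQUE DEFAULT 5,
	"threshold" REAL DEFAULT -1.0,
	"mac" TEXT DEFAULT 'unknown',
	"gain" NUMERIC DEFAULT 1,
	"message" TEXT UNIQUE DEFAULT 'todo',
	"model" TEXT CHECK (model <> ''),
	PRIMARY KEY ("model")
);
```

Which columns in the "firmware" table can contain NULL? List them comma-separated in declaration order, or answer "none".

- timestamp: DEFAULT only fills an omitted column; an explicit NULL is still allowed → nullable.
- name: CHECK does not forbid NULL (a CHECK constraint passes when its expression is NULL) → nullable.
- version: CHECK does not forbid NULL (a CHECK constraint passes when its expression is NULL) → nullable.
- firmware_id: declared NOT NULL → not nullable.
- threshold: DEFAULT only fills an omitted column; an explicit NULL is still allowed → nullable.
- mac: DEFAULT only fills an omitted column; an explicit NULL is still allowed → nullable.
- gain: DEFAULT only fills an omitted column; an explicit NULL is still allowed → nullable.
- message: UNIQUE does not imply NOT NULL → nullable.
- model: part of the PRIMARY KEY, which implies NOT NULL → not nullable.

timestamp, name, version, threshold, mac, gain, message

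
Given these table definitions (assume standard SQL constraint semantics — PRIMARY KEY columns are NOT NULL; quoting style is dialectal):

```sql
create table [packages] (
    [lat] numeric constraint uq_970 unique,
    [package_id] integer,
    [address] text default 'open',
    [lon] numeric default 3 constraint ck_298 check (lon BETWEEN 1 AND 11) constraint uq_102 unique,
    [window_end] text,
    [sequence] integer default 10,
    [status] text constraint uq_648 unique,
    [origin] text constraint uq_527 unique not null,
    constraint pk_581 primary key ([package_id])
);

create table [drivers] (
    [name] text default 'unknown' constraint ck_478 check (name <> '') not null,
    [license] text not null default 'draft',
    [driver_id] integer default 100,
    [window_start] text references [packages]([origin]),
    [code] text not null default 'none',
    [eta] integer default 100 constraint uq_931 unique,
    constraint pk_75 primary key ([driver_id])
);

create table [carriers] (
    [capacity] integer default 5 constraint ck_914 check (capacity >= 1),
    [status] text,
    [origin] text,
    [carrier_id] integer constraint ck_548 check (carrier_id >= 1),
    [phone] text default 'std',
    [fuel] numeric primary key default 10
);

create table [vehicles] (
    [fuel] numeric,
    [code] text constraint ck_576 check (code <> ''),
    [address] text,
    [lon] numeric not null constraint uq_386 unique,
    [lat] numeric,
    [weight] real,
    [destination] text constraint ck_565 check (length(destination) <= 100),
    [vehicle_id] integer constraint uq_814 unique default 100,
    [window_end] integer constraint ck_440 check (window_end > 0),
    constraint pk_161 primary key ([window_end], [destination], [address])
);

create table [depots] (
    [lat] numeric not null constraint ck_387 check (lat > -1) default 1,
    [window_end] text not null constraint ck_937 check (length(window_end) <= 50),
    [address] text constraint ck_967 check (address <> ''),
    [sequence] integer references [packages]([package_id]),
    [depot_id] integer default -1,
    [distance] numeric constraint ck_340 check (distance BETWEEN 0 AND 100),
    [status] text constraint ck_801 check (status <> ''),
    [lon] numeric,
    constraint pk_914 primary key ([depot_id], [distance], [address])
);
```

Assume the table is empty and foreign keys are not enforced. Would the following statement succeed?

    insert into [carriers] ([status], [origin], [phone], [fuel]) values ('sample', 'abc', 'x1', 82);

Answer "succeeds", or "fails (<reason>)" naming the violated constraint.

succeeds

NOT NULL columns: fuel is supplied.
No constraint is violated.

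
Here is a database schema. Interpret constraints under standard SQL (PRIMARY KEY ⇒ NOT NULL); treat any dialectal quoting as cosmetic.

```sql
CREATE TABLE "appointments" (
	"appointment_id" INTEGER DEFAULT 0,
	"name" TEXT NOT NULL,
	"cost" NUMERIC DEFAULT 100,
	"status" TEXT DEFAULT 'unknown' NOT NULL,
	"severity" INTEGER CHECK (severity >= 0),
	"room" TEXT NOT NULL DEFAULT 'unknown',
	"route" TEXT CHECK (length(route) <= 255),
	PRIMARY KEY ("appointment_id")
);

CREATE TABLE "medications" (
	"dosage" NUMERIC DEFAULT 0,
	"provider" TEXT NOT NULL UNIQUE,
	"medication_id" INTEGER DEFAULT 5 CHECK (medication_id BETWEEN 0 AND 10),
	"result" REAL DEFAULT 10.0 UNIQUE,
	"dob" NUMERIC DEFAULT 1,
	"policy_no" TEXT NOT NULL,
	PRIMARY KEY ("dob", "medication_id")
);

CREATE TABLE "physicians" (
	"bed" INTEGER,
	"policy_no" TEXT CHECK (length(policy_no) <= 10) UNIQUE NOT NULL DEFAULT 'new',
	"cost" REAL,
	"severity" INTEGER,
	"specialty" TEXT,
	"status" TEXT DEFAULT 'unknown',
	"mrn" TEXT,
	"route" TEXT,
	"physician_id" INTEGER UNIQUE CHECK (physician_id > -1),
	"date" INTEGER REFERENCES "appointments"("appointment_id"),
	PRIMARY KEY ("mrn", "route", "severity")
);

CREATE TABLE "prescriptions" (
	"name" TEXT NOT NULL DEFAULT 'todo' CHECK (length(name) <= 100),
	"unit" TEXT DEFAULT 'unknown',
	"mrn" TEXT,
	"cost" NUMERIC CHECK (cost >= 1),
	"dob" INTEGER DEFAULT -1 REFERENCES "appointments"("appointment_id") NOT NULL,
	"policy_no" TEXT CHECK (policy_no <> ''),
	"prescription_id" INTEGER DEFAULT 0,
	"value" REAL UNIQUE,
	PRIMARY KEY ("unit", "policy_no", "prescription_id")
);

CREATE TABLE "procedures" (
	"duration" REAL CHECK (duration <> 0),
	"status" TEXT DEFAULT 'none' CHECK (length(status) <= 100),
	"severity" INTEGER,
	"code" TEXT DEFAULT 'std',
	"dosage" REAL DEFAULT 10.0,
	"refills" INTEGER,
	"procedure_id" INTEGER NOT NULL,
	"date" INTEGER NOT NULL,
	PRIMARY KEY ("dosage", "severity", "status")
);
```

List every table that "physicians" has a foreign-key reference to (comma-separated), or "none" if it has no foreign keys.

- date REFERENCES appointments(appointment_id).

appointments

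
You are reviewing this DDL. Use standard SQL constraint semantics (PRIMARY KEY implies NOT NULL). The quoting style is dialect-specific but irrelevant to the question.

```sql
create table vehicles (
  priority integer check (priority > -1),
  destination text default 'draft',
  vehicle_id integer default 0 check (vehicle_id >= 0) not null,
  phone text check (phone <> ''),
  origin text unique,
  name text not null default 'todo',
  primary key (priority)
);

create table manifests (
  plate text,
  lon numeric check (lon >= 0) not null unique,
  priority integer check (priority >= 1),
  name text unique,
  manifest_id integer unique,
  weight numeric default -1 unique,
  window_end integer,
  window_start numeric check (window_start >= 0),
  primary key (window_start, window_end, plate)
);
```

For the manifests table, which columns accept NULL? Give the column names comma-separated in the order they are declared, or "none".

priority, name, manifest_id, weight

- plate: part of the PRIMARY KEY, which implies NOT NULL → not nullable.
- lon: declared NOT NULL → not nullable.
- priority: CHECK does not forbid NULL (a CHECK constraint passes when its expression is NULL) → nullable.
- name: UNIQUE does not imply NOT NULL → nullable.
- manifest_id: UNIQUE does not imply NOT NULL → nullable.
- weight: UNIQUE does not imply NOT NULL → nullable.
- window_end: part of the PRIMARY KEY, which implies NOT NULL → not nullable.
- window_start: part of the PRIMARY KEY, which implies NOT NULL → not nullable.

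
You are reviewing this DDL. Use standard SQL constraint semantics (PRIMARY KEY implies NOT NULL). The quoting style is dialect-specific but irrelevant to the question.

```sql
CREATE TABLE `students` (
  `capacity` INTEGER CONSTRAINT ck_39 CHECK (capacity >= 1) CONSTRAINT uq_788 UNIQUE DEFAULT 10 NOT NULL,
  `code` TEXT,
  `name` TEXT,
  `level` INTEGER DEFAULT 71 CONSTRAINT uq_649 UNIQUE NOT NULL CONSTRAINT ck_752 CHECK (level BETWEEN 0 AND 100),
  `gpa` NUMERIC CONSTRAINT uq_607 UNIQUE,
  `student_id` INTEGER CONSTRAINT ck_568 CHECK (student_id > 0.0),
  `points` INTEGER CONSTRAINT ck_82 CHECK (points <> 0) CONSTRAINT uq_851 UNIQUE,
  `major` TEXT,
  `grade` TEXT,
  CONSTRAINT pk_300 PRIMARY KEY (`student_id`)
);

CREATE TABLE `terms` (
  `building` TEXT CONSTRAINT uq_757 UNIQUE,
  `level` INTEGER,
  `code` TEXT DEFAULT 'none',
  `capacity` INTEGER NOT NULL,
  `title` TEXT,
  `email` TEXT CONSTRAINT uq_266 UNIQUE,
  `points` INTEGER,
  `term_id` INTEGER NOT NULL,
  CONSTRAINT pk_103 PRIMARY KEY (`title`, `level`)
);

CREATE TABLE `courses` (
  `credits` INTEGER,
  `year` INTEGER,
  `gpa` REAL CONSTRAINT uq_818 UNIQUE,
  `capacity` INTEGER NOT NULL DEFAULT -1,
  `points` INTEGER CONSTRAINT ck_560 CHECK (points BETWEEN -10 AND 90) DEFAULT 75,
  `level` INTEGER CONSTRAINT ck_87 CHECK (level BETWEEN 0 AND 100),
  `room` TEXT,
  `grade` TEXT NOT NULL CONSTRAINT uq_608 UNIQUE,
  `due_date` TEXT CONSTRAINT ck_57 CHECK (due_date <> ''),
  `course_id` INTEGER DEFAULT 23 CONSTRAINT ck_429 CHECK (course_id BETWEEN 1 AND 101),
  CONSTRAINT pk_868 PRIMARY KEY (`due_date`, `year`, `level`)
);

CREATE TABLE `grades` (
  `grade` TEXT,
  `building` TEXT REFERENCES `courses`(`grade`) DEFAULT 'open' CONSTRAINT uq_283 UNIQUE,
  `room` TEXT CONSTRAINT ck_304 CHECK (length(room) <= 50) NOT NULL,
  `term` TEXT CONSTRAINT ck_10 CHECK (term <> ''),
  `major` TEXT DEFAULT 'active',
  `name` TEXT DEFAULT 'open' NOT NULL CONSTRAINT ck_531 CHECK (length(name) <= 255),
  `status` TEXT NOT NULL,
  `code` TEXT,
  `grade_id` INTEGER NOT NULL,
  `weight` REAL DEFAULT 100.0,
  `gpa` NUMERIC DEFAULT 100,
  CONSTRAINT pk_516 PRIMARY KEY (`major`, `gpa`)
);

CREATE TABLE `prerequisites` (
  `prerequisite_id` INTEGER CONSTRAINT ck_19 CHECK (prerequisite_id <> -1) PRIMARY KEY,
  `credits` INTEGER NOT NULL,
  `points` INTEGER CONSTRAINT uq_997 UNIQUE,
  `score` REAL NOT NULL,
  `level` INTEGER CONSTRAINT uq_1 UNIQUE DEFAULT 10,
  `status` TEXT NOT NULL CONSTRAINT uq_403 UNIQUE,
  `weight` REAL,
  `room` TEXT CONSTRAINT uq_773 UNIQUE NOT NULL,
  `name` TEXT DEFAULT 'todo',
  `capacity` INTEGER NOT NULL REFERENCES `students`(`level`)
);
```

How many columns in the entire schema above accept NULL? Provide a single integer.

students: 6 nullable (code, name, gpa, points, major, grade — PK (student_id) and explicit NOT NULL columns excluded).
terms: 4 nullable (building, code, email, points — PK (title, level) and explicit NOT NULL columns excluded).
courses: 5 nullable (credits, gpa, points, room, course_id — PK (due_date, year, level) and explicit NOT NULL columns excluded).
grades: 5 nullable (grade, building, term, code, weight — PK (major, gpa) and explicit NOT NULL columns excluded).
prerequisites: 4 nullable (points, level, weight, name — PK (prerequisite_id) and explicit NOT NULL columns excluded).
Total: 6 + 4 + 5 + 5 + 4 = 24.

24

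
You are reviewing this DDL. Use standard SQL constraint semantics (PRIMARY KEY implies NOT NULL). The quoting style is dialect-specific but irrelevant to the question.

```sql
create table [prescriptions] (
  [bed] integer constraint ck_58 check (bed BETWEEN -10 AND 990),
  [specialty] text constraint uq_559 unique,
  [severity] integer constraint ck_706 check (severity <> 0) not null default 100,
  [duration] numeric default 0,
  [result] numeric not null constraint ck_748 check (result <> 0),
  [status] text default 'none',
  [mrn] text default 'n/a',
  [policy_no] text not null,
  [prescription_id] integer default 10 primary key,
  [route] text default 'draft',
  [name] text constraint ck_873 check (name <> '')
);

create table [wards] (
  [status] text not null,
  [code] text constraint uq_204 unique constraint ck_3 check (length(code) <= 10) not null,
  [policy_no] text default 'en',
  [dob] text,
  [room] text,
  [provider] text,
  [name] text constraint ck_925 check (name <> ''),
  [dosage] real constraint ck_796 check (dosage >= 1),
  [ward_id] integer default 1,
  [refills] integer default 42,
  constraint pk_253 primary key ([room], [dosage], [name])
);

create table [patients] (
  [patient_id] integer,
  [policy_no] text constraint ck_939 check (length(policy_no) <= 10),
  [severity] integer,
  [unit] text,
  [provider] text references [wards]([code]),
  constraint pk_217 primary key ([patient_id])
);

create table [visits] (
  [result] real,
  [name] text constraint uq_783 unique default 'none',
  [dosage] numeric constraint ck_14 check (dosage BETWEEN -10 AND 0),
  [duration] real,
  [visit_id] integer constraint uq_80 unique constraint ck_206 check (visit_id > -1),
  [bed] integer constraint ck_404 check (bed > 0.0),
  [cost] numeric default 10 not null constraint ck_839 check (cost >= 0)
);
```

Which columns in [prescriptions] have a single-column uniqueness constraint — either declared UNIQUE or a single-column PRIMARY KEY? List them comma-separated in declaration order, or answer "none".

- bed: no UNIQUE or single-column PK constraint.
- specialty: declared UNIQUE → unique.
- severity: no UNIQUE or single-column PK constraint.
- duration: no UNIQUE or single-column PK constraint.
- result: no UNIQUE or single-column PK constraint.
- status: no UNIQUE or single-column PK constraint.
- mrn: no UNIQUE or single-column PK constraint.
- policy_no: no UNIQUE or single-column PK constraint.
- prescription_id: single-column PRIMARY KEY → unique.
- route: no UNIQUE or single-column PK constraint.
- name: no UNIQUE or single-column PK constraint.

specialty, prescription_id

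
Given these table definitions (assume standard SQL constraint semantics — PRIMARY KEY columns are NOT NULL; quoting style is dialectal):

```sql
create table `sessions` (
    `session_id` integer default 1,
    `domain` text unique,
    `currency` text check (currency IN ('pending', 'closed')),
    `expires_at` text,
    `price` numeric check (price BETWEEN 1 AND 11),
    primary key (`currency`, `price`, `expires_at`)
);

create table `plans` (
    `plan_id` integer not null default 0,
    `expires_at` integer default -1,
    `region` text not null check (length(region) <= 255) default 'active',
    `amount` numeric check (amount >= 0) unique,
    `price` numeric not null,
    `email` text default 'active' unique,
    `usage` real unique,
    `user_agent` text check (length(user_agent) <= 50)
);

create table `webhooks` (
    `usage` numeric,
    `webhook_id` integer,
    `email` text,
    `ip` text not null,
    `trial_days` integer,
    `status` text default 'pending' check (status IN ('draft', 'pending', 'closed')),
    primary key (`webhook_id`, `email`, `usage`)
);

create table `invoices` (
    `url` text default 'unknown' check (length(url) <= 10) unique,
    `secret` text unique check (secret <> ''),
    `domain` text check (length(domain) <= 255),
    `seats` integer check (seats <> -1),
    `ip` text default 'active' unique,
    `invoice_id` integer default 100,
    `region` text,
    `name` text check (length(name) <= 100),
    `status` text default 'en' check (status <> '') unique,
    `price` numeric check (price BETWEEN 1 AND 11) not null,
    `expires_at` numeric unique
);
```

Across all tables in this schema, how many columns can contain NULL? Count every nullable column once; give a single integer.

19

sessions: 2 nullable (session_id, domain — PK (currency, price, expires_at) and explicit NOT NULL columns excluded).
plans: 5 nullable (expires_at, amount, email, usage, user_agent — PK none and explicit NOT NULL columns excluded).
webhooks: 2 nullable (trial_days, status — PK (webhook_id, email, usage) and explicit NOT NULL columns excluded).
invoices: 10 nullable (url, secret, domain, seats, ip, invoice_id, region, name, status, expires_at — PK none and explicit NOT NULL columns excluded).
Total: 2 + 5 + 2 + 10 = 19.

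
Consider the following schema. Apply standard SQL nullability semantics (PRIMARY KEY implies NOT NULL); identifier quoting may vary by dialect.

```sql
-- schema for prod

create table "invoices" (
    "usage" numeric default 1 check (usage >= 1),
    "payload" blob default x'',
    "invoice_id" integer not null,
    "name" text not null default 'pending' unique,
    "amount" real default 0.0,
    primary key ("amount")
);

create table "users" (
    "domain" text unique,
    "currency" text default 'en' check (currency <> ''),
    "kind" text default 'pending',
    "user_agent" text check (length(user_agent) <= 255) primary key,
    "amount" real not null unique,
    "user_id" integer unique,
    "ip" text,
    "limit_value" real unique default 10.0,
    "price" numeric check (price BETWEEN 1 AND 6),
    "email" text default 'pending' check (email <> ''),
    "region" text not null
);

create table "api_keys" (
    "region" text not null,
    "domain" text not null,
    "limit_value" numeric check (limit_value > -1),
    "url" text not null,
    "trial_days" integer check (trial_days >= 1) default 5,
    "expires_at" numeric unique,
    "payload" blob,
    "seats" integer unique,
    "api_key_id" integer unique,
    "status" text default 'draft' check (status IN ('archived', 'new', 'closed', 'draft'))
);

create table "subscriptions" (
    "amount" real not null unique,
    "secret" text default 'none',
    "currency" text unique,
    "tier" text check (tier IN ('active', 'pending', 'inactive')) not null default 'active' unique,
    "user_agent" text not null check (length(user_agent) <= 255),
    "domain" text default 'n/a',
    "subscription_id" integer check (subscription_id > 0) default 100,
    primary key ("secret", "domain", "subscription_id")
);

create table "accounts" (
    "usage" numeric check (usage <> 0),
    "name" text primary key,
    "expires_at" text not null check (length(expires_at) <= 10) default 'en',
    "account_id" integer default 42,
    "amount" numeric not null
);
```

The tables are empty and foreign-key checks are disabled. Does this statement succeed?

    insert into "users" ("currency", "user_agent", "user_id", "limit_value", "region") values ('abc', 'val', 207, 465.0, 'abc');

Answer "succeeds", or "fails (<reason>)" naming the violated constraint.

fails (NOT NULL on amount)

amount is omitted from the column list and has no DEFAULT, so it would receive NULL.
But amount is declared NOT NULL.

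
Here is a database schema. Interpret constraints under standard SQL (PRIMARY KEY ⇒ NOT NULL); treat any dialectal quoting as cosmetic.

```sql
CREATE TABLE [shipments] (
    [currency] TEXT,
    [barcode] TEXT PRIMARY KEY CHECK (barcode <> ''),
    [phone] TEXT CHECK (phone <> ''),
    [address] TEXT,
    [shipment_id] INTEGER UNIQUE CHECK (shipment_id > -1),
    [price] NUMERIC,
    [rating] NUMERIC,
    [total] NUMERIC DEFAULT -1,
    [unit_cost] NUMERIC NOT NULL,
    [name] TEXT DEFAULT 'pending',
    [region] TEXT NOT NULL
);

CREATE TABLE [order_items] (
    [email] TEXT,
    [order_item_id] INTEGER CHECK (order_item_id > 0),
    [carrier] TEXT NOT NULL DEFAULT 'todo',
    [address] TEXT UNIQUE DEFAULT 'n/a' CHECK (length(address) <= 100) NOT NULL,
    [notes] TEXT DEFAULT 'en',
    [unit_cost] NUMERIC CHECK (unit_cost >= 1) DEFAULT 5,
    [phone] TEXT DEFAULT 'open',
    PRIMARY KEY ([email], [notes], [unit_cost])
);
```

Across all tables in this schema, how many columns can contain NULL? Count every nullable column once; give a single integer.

10

shipments: 8 nullable (currency, phone, address, shipment_id, price, rating, total, name — PK (barcode) and explicit NOT NULL columns excluded).
order_items: 2 nullable (order_item_id, phone — PK (email, notes, unit_cost) and explicit NOT NULL columns excluded).
Total: 8 + 2 = 10.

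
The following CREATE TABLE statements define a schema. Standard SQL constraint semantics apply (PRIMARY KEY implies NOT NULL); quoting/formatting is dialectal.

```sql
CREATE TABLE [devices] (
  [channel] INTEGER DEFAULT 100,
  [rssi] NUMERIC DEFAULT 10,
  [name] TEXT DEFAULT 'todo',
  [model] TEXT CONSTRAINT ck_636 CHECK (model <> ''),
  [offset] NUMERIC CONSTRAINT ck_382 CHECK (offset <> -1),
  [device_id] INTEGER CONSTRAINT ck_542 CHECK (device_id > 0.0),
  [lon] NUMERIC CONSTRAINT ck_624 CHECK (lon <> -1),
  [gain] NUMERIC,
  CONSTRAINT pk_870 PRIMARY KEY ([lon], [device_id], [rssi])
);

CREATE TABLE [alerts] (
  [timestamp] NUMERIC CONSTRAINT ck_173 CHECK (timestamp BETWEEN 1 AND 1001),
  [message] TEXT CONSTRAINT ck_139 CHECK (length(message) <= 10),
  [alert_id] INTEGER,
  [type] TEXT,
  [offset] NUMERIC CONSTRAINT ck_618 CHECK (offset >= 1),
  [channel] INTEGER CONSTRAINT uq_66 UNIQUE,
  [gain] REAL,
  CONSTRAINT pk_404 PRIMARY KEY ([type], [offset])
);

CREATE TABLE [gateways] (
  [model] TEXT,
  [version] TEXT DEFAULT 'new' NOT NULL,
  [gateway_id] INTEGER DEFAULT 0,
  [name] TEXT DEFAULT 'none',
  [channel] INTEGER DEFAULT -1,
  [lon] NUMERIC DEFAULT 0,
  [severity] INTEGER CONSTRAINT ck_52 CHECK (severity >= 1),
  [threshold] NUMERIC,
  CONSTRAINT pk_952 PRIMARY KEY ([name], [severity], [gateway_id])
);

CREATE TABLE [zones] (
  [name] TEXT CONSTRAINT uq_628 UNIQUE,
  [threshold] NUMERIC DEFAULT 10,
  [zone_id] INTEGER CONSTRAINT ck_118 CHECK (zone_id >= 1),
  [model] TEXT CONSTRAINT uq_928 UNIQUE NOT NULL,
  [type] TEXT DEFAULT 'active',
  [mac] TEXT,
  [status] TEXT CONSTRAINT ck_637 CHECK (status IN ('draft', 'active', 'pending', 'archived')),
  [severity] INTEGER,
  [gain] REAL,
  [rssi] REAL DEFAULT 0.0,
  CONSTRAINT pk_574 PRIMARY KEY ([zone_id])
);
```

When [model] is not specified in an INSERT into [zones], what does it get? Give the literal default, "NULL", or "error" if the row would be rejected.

error

model has no DEFAULT clause.
Omitting it would insert NULL, but it is declared NOT NULL, so the INSERT fails.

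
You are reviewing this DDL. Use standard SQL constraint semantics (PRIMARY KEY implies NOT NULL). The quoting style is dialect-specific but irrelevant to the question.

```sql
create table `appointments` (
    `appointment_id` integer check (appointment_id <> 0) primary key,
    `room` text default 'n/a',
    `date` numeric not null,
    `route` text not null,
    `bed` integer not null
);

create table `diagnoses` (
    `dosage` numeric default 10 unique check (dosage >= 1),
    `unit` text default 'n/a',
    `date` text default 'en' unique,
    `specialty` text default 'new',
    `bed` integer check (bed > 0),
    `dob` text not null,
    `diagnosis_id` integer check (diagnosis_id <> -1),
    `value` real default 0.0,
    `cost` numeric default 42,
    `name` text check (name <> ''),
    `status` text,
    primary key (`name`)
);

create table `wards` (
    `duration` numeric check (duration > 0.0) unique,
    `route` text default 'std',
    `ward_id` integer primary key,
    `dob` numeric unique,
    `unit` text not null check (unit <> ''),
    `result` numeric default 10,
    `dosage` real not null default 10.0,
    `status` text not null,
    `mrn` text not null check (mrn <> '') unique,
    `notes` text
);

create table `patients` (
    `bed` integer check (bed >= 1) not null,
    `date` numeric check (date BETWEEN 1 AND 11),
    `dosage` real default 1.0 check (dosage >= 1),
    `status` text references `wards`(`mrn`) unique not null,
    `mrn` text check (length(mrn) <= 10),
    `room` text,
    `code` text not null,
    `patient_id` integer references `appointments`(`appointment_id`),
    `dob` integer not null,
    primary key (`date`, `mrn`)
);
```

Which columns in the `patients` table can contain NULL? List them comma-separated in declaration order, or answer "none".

- bed: declared NOT NULL → not nullable.
- date: part of the PRIMARY KEY, which implies NOT NULL → not nullable.
- dosage: CHECK does not forbid NULL (a CHECK constraint passes when its expression is NULL) → nullable.
- status: declared NOT NULL → not nullable.
- mrn: part of the PRIMARY KEY, which implies NOT NULL → not nullable.
- room: no NOT NULL constraint applies → nullable.
- code: declared NOT NULL → not nullable.
- patient_id: a foreign key column may be NULL unless separately constrained → nullable.
- dob: declared NOT NULL → not nullable.

dosage, room, patient_id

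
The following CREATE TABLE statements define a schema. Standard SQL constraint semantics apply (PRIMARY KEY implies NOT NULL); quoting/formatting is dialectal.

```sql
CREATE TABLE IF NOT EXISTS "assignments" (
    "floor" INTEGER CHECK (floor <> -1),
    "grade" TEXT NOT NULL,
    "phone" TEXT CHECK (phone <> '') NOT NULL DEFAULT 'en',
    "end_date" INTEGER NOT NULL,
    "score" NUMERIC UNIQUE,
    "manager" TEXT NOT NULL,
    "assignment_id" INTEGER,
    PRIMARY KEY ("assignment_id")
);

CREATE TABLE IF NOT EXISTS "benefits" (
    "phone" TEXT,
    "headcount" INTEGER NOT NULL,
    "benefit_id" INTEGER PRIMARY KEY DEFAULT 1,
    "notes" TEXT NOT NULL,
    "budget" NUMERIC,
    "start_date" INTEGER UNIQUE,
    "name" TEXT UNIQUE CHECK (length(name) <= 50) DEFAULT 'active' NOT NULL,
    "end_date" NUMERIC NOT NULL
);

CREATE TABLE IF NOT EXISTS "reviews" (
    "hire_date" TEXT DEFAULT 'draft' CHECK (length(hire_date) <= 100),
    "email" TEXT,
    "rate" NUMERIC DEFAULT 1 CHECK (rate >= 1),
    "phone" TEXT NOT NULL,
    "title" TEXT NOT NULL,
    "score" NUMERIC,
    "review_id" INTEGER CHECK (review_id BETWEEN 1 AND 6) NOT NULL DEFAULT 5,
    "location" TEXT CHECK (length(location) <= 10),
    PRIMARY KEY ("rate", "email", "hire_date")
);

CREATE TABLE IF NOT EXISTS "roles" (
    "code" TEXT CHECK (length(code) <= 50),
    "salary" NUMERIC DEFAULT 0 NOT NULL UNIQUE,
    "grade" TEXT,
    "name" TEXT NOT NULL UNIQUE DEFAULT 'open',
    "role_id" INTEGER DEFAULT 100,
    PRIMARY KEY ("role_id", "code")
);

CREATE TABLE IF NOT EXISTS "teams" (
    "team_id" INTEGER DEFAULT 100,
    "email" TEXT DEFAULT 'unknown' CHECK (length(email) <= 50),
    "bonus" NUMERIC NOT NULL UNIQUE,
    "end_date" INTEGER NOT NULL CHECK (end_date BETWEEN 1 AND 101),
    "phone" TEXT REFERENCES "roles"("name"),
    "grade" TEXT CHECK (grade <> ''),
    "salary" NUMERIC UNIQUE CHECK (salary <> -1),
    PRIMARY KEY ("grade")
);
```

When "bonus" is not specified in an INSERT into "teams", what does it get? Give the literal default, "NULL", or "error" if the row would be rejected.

bonus has no DEFAULT clause.
Omitting it would insert NULL, but it is declared NOT NULL, so the INSERT fails.

error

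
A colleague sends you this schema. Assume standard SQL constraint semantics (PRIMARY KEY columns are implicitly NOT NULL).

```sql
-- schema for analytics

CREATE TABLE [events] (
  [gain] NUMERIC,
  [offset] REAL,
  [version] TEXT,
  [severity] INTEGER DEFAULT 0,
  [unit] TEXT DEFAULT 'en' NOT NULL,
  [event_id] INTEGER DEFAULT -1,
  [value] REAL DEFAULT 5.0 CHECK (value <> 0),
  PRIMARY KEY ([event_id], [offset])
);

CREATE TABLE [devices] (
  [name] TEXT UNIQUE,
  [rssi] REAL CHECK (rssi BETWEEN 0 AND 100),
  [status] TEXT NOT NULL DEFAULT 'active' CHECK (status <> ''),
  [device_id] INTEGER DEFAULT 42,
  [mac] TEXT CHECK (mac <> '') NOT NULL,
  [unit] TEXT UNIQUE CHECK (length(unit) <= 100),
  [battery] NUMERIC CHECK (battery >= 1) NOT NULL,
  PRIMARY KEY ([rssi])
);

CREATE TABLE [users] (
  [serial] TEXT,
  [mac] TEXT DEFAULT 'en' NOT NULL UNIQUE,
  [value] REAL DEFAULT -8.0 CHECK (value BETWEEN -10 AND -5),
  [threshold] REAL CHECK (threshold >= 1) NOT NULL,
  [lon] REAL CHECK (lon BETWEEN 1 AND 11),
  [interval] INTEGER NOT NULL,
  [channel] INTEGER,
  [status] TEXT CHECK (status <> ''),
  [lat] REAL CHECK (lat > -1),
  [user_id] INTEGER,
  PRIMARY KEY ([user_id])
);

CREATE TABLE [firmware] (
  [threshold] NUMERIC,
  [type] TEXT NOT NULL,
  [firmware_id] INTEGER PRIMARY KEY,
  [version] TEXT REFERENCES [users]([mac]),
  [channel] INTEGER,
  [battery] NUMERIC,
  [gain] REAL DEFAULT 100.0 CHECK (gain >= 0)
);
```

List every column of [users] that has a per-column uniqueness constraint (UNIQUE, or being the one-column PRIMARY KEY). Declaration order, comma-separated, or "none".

- serial: no UNIQUE or single-column PK constraint.
- mac: declared UNIQUE → unique.
- value: no UNIQUE or single-column PK constraint.
- threshold: no UNIQUE or single-column PK constraint.
- lon: no UNIQUE or single-column PK constraint.
- interval: no UNIQUE or single-column PK constraint.
- channel: no UNIQUE or single-column PK constraint.
- status: no UNIQUE or single-column PK constraint.
- lat: no UNIQUE or single-column PK constraint.
- user_id: single-column PRIMARY KEY → unique.

mac, user_id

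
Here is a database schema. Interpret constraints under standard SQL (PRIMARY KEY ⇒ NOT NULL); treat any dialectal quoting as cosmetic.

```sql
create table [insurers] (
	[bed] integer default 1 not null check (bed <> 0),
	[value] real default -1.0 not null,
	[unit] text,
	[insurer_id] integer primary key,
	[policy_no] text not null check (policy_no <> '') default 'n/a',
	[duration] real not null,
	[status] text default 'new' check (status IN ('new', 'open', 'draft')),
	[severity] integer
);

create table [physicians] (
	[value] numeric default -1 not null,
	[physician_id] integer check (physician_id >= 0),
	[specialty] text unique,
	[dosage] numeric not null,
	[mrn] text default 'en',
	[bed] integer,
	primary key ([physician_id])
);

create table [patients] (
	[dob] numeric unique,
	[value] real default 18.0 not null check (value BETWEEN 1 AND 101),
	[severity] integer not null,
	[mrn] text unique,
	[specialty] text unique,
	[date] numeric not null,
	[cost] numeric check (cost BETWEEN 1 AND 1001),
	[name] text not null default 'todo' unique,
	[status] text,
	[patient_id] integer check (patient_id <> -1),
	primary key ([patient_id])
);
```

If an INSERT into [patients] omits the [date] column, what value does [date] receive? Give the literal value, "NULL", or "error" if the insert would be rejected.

date has no DEFAULT clause.
Omitting it would insert NULL, but it is declared NOT NULL, so the INSERT fails.

error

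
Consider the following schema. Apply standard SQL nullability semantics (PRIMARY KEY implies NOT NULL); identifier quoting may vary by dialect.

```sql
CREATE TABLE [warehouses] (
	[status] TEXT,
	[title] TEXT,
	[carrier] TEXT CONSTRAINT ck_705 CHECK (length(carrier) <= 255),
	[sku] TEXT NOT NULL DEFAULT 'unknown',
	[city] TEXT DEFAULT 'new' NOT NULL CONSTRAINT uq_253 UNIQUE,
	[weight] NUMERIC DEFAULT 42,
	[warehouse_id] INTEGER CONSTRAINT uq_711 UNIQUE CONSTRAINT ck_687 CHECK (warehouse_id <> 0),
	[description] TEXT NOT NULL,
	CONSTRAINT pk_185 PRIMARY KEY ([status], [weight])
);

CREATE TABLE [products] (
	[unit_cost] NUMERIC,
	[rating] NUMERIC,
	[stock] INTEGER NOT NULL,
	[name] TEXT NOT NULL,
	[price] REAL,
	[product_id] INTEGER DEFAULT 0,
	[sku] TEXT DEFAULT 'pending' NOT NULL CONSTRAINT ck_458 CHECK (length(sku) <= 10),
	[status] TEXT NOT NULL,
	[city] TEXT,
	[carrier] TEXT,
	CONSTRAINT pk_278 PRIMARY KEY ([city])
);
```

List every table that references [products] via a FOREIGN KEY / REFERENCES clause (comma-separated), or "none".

No REFERENCES clause anywhere in the schema names products.

none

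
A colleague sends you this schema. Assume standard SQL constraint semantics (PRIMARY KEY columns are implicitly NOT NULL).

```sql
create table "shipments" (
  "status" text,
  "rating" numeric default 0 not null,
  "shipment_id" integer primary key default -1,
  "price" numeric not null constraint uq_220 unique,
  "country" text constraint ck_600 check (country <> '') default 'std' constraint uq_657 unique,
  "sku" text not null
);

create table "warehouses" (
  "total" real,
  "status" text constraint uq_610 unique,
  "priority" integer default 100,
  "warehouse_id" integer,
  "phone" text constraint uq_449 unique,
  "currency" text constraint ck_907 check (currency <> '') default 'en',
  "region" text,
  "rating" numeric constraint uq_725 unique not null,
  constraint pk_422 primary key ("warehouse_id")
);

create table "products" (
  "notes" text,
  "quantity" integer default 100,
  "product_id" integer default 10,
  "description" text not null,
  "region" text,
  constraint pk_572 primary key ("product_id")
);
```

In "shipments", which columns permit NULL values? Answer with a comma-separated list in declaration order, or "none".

- status: no NOT NULL constraint applies → nullable.
- rating: declared NOT NULL → not nullable.
- shipment_id: part of the PRIMARY KEY, which implies NOT NULL → not nullable.
- price: declared NOT NULL → not nullable.
- country: CHECK does not forbid NULL (a CHECK constraint passes when its expression is NULL) → nullable.
- sku: declared NOT NULL → not nullable.

status, country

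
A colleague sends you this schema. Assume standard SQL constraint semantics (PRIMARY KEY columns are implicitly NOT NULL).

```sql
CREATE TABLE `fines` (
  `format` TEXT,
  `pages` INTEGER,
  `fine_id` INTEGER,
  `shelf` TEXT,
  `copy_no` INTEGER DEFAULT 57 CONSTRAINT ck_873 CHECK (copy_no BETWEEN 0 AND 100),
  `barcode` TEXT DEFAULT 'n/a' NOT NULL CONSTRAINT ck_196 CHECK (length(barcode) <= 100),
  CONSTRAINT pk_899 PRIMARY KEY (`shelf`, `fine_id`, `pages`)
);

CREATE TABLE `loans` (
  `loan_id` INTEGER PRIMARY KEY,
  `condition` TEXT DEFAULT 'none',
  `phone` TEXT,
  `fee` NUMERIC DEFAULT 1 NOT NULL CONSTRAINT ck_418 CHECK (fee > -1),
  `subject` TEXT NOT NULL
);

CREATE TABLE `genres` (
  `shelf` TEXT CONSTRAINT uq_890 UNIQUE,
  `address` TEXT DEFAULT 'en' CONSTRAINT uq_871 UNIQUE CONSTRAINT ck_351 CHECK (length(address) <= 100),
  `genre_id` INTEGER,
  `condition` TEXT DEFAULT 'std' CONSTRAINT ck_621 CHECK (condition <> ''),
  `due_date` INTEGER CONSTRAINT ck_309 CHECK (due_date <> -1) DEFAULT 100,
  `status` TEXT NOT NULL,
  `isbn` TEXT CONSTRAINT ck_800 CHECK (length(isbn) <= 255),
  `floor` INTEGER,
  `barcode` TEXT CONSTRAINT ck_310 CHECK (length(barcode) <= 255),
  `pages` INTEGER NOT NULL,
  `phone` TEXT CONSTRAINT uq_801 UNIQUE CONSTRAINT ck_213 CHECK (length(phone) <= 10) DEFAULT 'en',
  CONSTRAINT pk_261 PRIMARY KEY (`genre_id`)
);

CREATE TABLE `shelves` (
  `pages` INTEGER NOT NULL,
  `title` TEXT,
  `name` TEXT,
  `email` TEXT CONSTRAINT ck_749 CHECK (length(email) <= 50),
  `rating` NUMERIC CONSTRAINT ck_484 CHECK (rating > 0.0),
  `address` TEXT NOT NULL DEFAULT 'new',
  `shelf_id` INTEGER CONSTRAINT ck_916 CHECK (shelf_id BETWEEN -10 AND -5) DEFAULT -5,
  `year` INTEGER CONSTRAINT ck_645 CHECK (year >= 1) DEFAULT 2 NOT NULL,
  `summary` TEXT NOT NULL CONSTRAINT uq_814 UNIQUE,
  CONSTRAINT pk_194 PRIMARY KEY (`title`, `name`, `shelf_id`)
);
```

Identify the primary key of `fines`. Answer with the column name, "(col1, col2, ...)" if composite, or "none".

A table-level PRIMARY KEY clause names 3 columns: shelf, fine_id, pages.
This is a composite key — the combination is unique, not each column individually.

(shelf, fine_id, pages)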